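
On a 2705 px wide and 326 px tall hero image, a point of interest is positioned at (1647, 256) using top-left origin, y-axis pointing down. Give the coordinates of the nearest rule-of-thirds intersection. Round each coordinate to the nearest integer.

Third lines: x ∈ {902, 1803}, y ∈ {109, 217}.
1647 is closer to x = 1803; 256 is closer to y = 217.
So the nearest intersection is the lower-right power point.

x = 1803 px, y = 217 px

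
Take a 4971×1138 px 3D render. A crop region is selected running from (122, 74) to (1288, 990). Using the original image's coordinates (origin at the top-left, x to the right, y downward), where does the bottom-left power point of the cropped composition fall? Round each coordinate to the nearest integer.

Crop width = 1288 − 122 = 1166 px; one third is 388.67 px.
Crop height = 990 − 74 = 916 px; one third is 305.33 px.
The bottom-left point is one-third across and two-thirds down within the crop:
x = 122 + 1 × 388.67 ≈ 511; y = 74 + 2 × 305.33 ≈ 685.

x = 511 px, y = 685 px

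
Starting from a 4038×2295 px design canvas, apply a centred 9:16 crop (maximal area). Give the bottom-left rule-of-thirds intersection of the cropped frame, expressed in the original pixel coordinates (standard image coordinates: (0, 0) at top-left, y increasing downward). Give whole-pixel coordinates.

4038/2295 > 9/16, so the 9:16 crop keeps the full height 2295 and trims width to 2295 × 9/16 = 1290.94 px.
Left offset = (4038 − 1290.94)/2 = 1373.53 px; top offset = 0.
Bottom-left is one-third across and two-thirds down within the crop:
x = 1373.53 + 1 × 1290.94/3 ≈ 1804; y = 0.00 + 2 × 2295.00/3 ≈ 1530.

(1804, 1530)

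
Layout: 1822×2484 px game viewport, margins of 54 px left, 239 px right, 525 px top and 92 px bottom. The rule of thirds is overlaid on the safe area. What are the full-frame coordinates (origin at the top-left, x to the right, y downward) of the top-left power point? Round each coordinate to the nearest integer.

(564, 1147)

Content width = 1822 − 54 − 239 = 1529 px; content height = 2484 − 525 − 92 = 1867 px.
Top-left is one-third across and one-third down within the safe area.
x = 54 + 1 × 1529/3 = 54 + 509.67 ≈ 564
y = 525 + 1 × 1867/3 = 525 + 622.33 ≈ 1147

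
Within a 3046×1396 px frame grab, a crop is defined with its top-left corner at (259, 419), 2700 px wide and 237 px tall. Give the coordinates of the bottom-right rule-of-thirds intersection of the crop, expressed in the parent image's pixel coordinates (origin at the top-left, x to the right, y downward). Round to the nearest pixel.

One third of the crop width 2700 is 900.00 px.
One third of the crop height 237 is 79.00 px.
The bottom-right point is two-thirds across and two-thirds down within the crop:
x = 259 + 2 × 900.00 ≈ 2059; y = 419 + 2 × 79.00 ≈ 577.

x = 2059 px, y = 577 px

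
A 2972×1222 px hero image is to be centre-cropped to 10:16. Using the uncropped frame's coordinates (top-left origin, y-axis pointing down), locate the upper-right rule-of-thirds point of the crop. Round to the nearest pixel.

x = 1613 px, y = 407 px

2972/1222 > 10/16, so the 10:16 crop keeps the full height 1222 and trims width to 1222 × 10/16 = 763.75 px.
Left offset = (2972 − 763.75)/2 = 1104.12 px; top offset = 0.
Upper-right is two-thirds across and one-third down within the crop:
x = 1104.12 + 2 × 763.75/3 ≈ 1613; y = 0.00 + 1 × 1222.00/3 ≈ 407.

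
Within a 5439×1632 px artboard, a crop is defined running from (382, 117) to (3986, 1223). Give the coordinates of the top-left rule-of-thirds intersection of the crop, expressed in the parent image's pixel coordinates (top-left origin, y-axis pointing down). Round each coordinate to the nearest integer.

(1583, 486)

Crop width = 3986 − 382 = 3604 px; one third is 1201.33 px.
Crop height = 1223 − 117 = 1106 px; one third is 368.67 px.
The top-left point is one-third across and one-third down within the crop:
x = 382 + 1 × 1201.33 ≈ 1583; y = 117 + 1 × 368.67 ≈ 486.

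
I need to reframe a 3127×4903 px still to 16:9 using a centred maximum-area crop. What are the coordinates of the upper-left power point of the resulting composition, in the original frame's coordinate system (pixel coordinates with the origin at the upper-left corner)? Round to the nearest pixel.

3127/4903 < 16/9, so the 16:9 crop keeps the full width 3127 and trims height to 3127 × 9/16 = 1758.94 px.
Top offset = (4903 − 1758.94)/2 = 1572.03 px; left offset = 0.
Upper-left is one-third across and one-third down within the crop:
x = 0.00 + 1 × 3127.00/3 ≈ 1042; y = 1572.03 + 1 × 1758.94/3 ≈ 2158.

(1042, 2158)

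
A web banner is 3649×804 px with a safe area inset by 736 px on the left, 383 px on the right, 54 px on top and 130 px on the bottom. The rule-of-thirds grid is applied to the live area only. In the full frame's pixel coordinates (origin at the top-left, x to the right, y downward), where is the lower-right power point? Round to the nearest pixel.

x = 2423 px, y = 467 px

Content width = 3649 − 736 − 383 = 2530 px; content height = 804 − 54 − 130 = 620 px.
Lower-right is two-thirds across and two-thirds down within the live area.
x = 736 + 2 × 2530/3 = 736 + 1686.67 ≈ 2423
y = 54 + 2 × 620/3 = 54 + 413.33 ≈ 467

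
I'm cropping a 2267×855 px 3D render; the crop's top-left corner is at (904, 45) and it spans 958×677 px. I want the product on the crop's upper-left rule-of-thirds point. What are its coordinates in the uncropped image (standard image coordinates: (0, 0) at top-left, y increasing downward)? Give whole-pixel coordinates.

x = 1223 px, y = 271 px

One third of the crop width 958 is 319.33 px.
One third of the crop height 677 is 225.67 px.
The upper-left point is one-third across and one-third down within the crop:
x = 904 + 1 × 319.33 ≈ 1223; y = 45 + 1 × 225.67 ≈ 271.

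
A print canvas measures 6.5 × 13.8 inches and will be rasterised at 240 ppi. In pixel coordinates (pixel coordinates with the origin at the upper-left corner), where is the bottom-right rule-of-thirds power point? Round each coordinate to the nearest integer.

x = 1040 px, y = 2208 px

In pixels the canvas is 6.5 × 240 = 1560 wide and 13.8 × 240 = 3312 tall.
The bottom-right point is two-thirds across and two-thirds down:
x = 2 × 1560/3 ≈ 1040; y = 2 × 3312/3 ≈ 2208.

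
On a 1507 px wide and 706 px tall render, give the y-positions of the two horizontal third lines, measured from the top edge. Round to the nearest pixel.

706 / 3 = 235.33, so the horizontal lines sit at one and two thirds of 706.

235 px and 471 px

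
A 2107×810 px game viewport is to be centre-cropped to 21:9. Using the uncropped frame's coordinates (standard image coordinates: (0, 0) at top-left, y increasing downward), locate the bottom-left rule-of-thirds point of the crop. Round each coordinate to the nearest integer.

2107/810 > 21/9, so the 21:9 crop keeps the full height 810 and trims width to 810 × 21/9 = 1890.00 px.
Left offset = (2107 − 1890.00)/2 = 108.50 px; top offset = 0.
Bottom-left is one-third across and two-thirds down within the crop:
x = 108.50 + 1 × 1890.00/3 ≈ 739; y = 0.00 + 2 × 810.00/3 ≈ 540.

x = 739 px, y = 540 px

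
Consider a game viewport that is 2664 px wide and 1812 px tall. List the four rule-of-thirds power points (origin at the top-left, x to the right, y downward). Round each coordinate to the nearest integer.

(888, 604), (1776, 604), (888, 1208), (1776, 1208)

One third of 2664 is 888; one third of 1812 is 604.
Vertical third lines at x = 888 and x = 1776; horizontal third lines at y = 604 and y = 1208.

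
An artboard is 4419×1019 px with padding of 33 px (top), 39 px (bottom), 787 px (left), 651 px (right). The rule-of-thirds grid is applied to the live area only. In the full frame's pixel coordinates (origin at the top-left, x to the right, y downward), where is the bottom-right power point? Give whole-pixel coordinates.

Content width = 4419 − 787 − 651 = 2981 px; content height = 1019 − 33 − 39 = 947 px.
Bottom-right is two-thirds across and two-thirds down within the live area.
x = 787 + 2 × 2981/3 = 787 + 1987.33 ≈ 2774
y = 33 + 2 × 947/3 = 33 + 631.33 ≈ 664

x = 2774 px, y = 664 px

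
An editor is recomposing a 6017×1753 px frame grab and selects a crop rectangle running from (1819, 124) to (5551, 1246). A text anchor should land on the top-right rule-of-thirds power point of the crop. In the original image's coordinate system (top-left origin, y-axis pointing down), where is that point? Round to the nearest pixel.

(4307, 498)

Crop width = 5551 − 1819 = 3732 px; one third is 1244.00 px.
Crop height = 1246 − 124 = 1122 px; one third is 374.00 px.
The top-right point is two-thirds across and one-third down within the crop:
x = 1819 + 2 × 1244.00 ≈ 4307; y = 124 + 1 × 374.00 ≈ 498.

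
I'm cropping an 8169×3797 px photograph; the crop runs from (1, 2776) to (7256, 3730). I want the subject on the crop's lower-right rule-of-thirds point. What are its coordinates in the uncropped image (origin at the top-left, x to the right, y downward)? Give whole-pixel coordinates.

Crop width = 7256 − 1 = 7255 px; one third is 2418.33 px.
Crop height = 3730 − 2776 = 954 px; one third is 318.00 px.
The lower-right point is two-thirds across and two-thirds down within the crop:
x = 1 + 2 × 2418.33 ≈ 4838; y = 2776 + 2 × 318.00 ≈ 3412.

x = 4838 px, y = 3412 px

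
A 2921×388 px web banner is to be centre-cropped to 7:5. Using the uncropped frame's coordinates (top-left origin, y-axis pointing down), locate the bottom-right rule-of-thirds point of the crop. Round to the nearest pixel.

2921/388 > 7/5, so the 7:5 crop keeps the full height 388 and trims width to 388 × 7/5 = 543.20 px.
Left offset = (2921 − 543.20)/2 = 1188.90 px; top offset = 0.
Bottom-right is two-thirds across and two-thirds down within the crop:
x = 1188.90 + 2 × 543.20/3 ≈ 1551; y = 0.00 + 2 × 388.00/3 ≈ 259.

(1551, 259)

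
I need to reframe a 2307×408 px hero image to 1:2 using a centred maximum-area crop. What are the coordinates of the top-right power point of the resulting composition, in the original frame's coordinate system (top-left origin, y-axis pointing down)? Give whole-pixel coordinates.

2307/408 > 1/2, so the 1:2 crop keeps the full height 408 and trims width to 408 × 1/2 = 204.00 px.
Left offset = (2307 − 204.00)/2 = 1051.50 px; top offset = 0.
Top-right is two-thirds across and one-third down within the crop:
x = 1051.50 + 2 × 204.00/3 ≈ 1188; y = 0.00 + 1 × 408.00/3 ≈ 136.

(1188, 136)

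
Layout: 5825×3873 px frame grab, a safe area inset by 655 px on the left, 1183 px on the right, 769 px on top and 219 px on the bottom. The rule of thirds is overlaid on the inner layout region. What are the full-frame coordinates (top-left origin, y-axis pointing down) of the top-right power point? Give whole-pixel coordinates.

Content width = 5825 − 655 − 1183 = 3987 px; content height = 3873 − 769 − 219 = 2885 px.
Top-right is two-thirds across and one-third down within the inner layout region.
x = 655 + 2 × 3987/3 = 655 + 2658.00 ≈ 3313
y = 769 + 1 × 2885/3 = 769 + 961.67 ≈ 1731

(3313, 1731)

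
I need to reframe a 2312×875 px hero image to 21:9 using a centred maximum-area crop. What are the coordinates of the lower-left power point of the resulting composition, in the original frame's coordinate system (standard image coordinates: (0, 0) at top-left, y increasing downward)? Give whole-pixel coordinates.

2312/875 > 21/9, so the 21:9 crop keeps the full height 875 and trims width to 875 × 21/9 = 2041.67 px.
Left offset = (2312 − 2041.67)/2 = 135.17 px; top offset = 0.
Lower-left is one-third across and two-thirds down within the crop:
x = 135.17 + 1 × 2041.67/3 ≈ 816; y = 0.00 + 2 × 875.00/3 ≈ 583.

x = 816 px, y = 583 px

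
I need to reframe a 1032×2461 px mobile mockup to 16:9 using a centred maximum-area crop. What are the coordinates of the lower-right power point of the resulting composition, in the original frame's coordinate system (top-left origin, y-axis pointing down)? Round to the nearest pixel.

x = 688 px, y = 1327 px

1032/2461 < 16/9, so the 16:9 crop keeps the full width 1032 and trims height to 1032 × 9/16 = 580.50 px.
Top offset = (2461 − 580.50)/2 = 940.25 px; left offset = 0.
Lower-right is two-thirds across and two-thirds down within the crop:
x = 0.00 + 2 × 1032.00/3 ≈ 688; y = 940.25 + 2 × 580.50/3 ≈ 1327.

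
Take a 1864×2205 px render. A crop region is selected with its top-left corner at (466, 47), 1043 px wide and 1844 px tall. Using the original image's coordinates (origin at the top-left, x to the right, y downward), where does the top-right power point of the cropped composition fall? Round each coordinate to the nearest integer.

One third of the crop width 1043 is 347.67 px.
One third of the crop height 1844 is 614.67 px.
The top-right point is two-thirds across and one-third down within the crop:
x = 466 + 2 × 347.67 ≈ 1161; y = 47 + 1 × 614.67 ≈ 662.

x = 1161 px, y = 662 px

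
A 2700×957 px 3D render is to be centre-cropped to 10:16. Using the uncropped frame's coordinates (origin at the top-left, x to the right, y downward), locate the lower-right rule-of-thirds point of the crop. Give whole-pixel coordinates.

2700/957 > 10/16, so the 10:16 crop keeps the full height 957 and trims width to 957 × 10/16 = 598.12 px.
Left offset = (2700 − 598.12)/2 = 1050.94 px; top offset = 0.
Lower-right is two-thirds across and two-thirds down within the crop:
x = 1050.94 + 2 × 598.12/3 ≈ 1450; y = 0.00 + 2 × 957.00/3 ≈ 638.

(1450, 638)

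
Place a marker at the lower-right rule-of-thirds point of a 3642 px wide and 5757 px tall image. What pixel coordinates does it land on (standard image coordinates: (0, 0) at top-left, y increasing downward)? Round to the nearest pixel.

The lower-right point sits two-thirds of the way across and two-thirds of the way down.
x = 2 × 3642/3 ≈ 2428; y = 2 × 5757/3 ≈ 3838.

(2428, 3838)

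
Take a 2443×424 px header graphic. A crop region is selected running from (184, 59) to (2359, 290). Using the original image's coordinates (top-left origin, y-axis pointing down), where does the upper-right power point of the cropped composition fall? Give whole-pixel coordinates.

Crop width = 2359 − 184 = 2175 px; one third is 725.00 px.
Crop height = 290 − 59 = 231 px; one third is 77.00 px.
The upper-right point is two-thirds across and one-third down within the crop:
x = 184 + 2 × 725.00 ≈ 1634; y = 59 + 1 × 77.00 ≈ 136.

(1634, 136)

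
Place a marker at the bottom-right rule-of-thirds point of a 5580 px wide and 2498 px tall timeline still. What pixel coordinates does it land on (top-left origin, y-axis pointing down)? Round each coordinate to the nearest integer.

(3720, 1665)

The bottom-right point sits two-thirds of the way across and two-thirds of the way down.
x = 2 × 5580/3 ≈ 3720; y = 2 × 2498/3 ≈ 1665.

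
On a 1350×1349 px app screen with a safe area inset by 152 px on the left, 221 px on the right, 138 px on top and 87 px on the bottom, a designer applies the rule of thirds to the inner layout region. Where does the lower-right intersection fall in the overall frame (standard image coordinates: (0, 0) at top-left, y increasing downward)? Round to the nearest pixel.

(803, 887)

Content width = 1350 − 152 − 221 = 977 px; content height = 1349 − 138 − 87 = 1124 px.
Lower-right is two-thirds across and two-thirds down within the inner layout region.
x = 152 + 2 × 977/3 = 152 + 651.33 ≈ 803
y = 138 + 2 × 1124/3 = 138 + 749.33 ≈ 887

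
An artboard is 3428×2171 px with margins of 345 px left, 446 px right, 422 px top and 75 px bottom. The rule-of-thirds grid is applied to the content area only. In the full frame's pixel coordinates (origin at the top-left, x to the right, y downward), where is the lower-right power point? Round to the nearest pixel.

Content width = 3428 − 345 − 446 = 2637 px; content height = 2171 − 422 − 75 = 1674 px.
Lower-right is two-thirds across and two-thirds down within the content area.
x = 345 + 2 × 2637/3 = 345 + 1758.00 ≈ 2103
y = 422 + 2 × 1674/3 = 422 + 1116.00 ≈ 1538

(2103, 1538)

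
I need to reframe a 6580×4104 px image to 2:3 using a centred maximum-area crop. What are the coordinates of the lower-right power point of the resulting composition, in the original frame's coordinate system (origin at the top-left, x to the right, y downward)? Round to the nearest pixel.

6580/4104 > 2/3, so the 2:3 crop keeps the full height 4104 and trims width to 4104 × 2/3 = 2736.00 px.
Left offset = (6580 − 2736.00)/2 = 1922.00 px; top offset = 0.
Lower-right is two-thirds across and two-thirds down within the crop:
x = 1922.00 + 2 × 2736.00/3 ≈ 3746; y = 0.00 + 2 × 4104.00/3 ≈ 2736.

(3746, 2736)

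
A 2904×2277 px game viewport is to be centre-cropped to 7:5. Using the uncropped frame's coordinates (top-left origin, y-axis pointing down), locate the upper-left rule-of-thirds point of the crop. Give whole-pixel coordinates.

x = 968 px, y = 793 px

2904/2277 < 7/5, so the 7:5 crop keeps the full width 2904 and trims height to 2904 × 5/7 = 2074.29 px.
Top offset = (2277 − 2074.29)/2 = 101.36 px; left offset = 0.
Upper-left is one-third across and one-third down within the crop:
x = 0.00 + 1 × 2904.00/3 ≈ 968; y = 101.36 + 1 × 2074.29/3 ≈ 793.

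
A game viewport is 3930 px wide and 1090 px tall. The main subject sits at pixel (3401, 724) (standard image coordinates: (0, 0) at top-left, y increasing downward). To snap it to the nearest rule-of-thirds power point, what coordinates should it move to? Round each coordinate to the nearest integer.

Third lines: x ∈ {1310, 2620}, y ∈ {363, 727}.
3401 is closer to x = 2620; 724 is closer to y = 727.
So the nearest intersection is the lower-right power point.

x = 2620 px, y = 727 px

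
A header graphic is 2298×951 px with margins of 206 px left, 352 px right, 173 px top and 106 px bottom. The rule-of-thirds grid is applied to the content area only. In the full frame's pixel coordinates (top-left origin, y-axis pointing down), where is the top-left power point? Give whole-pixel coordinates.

(786, 397)

Content width = 2298 − 206 − 352 = 1740 px; content height = 951 − 173 − 106 = 672 px.
Top-left is one-third across and one-third down within the content area.
x = 206 + 1 × 1740/3 = 206 + 580.00 ≈ 786
y = 173 + 1 × 672/3 = 173 + 224.00 ≈ 397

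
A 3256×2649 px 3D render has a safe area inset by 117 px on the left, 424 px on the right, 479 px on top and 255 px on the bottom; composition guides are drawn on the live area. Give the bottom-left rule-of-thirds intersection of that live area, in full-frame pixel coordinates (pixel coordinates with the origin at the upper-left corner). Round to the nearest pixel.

Content width = 3256 − 117 − 424 = 2715 px; content height = 2649 − 479 − 255 = 1915 px.
Bottom-left is one-third across and two-thirds down within the live area.
x = 117 + 1 × 2715/3 = 117 + 905.00 ≈ 1022
y = 479 + 2 × 1915/3 = 479 + 1276.67 ≈ 1756

x = 1022 px, y = 1756 px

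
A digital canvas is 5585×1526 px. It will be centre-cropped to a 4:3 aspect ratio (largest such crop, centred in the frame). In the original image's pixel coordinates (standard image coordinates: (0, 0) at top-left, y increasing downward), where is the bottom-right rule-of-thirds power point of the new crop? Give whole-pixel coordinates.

(3132, 1017)

5585/1526 > 4/3, so the 4:3 crop keeps the full height 1526 and trims width to 1526 × 4/3 = 2034.67 px.
Left offset = (5585 − 2034.67)/2 = 1775.17 px; top offset = 0.
Bottom-right is two-thirds across and two-thirds down within the crop:
x = 1775.17 + 2 × 2034.67/3 ≈ 3132; y = 0.00 + 2 × 1526.00/3 ≈ 1017.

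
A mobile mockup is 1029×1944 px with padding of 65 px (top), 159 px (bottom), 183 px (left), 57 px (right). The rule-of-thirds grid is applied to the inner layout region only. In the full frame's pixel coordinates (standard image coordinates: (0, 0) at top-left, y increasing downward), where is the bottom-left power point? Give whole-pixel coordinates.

Content width = 1029 − 183 − 57 = 789 px; content height = 1944 − 65 − 159 = 1720 px.
Bottom-left is one-third across and two-thirds down within the inner layout region.
x = 183 + 1 × 789/3 = 183 + 263.00 ≈ 446
y = 65 + 2 × 1720/3 = 65 + 1146.67 ≈ 1212

x = 446 px, y = 1212 px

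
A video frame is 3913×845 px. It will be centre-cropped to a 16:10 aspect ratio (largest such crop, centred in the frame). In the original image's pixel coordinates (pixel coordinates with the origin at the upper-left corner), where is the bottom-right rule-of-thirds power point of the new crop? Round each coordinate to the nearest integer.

(2182, 563)

3913/845 > 16/10, so the 16:10 crop keeps the full height 845 and trims width to 845 × 16/10 = 1352.00 px.
Left offset = (3913 − 1352.00)/2 = 1280.50 px; top offset = 0.
Bottom-right is two-thirds across and two-thirds down within the crop:
x = 1280.50 + 2 × 1352.00/3 ≈ 2182; y = 0.00 + 2 × 845.00/3 ≈ 563.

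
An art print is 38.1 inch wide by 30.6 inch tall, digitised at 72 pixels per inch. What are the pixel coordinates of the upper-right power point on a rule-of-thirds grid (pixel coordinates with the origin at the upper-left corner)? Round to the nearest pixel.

(1829, 734)

In pixels the canvas is 38.1 × 72 = 2743.2 wide and 30.6 × 72 = 2203.2 tall.
The upper-right point is two-thirds across and one-third down:
x = 2 × 2743.2/3 ≈ 1829; y = 1 × 2203.2/3 ≈ 734.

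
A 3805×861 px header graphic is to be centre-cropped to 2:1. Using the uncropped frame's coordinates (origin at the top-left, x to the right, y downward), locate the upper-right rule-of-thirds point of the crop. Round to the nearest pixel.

3805/861 > 2/1, so the 2:1 crop keeps the full height 861 and trims width to 861 × 2/1 = 1722.00 px.
Left offset = (3805 − 1722.00)/2 = 1041.50 px; top offset = 0.
Upper-right is two-thirds across and one-third down within the crop:
x = 1041.50 + 2 × 1722.00/3 ≈ 2190; y = 0.00 + 1 × 861.00/3 ≈ 287.

(2190, 287)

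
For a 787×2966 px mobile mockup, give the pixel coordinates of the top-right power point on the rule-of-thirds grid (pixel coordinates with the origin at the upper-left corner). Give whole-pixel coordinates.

The top-right point sits two-thirds of the way across and one-third of the way down.
x = 2 × 787/3 ≈ 525; y = 1 × 2966/3 ≈ 989.

(525, 989)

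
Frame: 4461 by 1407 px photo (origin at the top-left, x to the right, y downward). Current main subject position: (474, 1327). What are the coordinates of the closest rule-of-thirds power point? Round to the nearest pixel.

(1487, 938)

Third lines: x ∈ {1487, 2974}, y ∈ {469, 938}.
474 is closer to x = 1487; 1327 is closer to y = 938.
So the nearest intersection is the lower-left power point.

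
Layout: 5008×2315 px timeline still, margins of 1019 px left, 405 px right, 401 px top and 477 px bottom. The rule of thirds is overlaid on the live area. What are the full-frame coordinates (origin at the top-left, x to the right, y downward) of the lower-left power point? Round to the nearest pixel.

(2214, 1359)

Content width = 5008 − 1019 − 405 = 3584 px; content height = 2315 − 401 − 477 = 1437 px.
Lower-left is one-third across and two-thirds down within the live area.
x = 1019 + 1 × 3584/3 = 1019 + 1194.67 ≈ 2214
y = 401 + 2 × 1437/3 = 401 + 958.00 ≈ 1359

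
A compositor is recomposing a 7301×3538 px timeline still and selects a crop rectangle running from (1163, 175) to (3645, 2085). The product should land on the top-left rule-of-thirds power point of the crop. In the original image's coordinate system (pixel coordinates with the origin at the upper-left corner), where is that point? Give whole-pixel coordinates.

Crop width = 3645 − 1163 = 2482 px; one third is 827.33 px.
Crop height = 2085 − 175 = 1910 px; one third is 636.67 px.
The top-left point is one-third across and one-third down within the crop:
x = 1163 + 1 × 827.33 ≈ 1990; y = 175 + 1 × 636.67 ≈ 812.

x = 1990 px, y = 812 px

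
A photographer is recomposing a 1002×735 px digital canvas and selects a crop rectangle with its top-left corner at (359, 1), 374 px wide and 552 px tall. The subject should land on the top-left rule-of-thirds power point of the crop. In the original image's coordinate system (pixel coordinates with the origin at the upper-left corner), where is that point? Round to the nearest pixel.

x = 484 px, y = 185 px

One third of the crop width 374 is 124.67 px.
One third of the crop height 552 is 184.00 px.
The top-left point is one-third across and one-third down within the crop:
x = 359 + 1 × 124.67 ≈ 484; y = 1 + 1 × 184.00 ≈ 185.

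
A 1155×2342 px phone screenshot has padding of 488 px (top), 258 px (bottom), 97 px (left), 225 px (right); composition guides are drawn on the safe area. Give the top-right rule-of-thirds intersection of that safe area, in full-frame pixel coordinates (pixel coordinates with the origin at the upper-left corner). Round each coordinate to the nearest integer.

(652, 1020)

Content width = 1155 − 97 − 225 = 833 px; content height = 2342 − 488 − 258 = 1596 px.
Top-right is two-thirds across and one-third down within the safe area.
x = 97 + 2 × 833/3 = 97 + 555.33 ≈ 652
y = 488 + 1 × 1596/3 = 488 + 532.00 ≈ 1020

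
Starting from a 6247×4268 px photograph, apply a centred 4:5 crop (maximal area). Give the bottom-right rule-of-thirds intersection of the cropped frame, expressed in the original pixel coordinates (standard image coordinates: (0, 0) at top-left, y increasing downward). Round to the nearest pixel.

x = 3693 px, y = 2845 px

6247/4268 > 4/5, so the 4:5 crop keeps the full height 4268 and trims width to 4268 × 4/5 = 3414.40 px.
Left offset = (6247 − 3414.40)/2 = 1416.30 px; top offset = 0.
Bottom-right is two-thirds across and two-thirds down within the crop:
x = 1416.30 + 2 × 3414.40/3 ≈ 3693; y = 0.00 + 2 × 4268.00/3 ≈ 2845.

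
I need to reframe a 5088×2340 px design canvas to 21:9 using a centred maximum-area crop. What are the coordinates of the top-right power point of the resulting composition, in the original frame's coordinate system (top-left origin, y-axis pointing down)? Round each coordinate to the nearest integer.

5088/2340 < 21/9, so the 21:9 crop keeps the full width 5088 and trims height to 5088 × 9/21 = 2180.57 px.
Top offset = (2340 − 2180.57)/2 = 79.71 px; left offset = 0.
Top-right is two-thirds across and one-third down within the crop:
x = 0.00 + 2 × 5088.00/3 ≈ 3392; y = 79.71 + 1 × 2180.57/3 ≈ 807.

(3392, 807)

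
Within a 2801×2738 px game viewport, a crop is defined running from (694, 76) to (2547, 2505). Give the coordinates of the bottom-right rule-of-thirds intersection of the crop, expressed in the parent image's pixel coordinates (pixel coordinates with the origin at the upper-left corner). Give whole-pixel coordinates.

Crop width = 2547 − 694 = 1853 px; one third is 617.67 px.
Crop height = 2505 − 76 = 2429 px; one third is 809.67 px.
The bottom-right point is two-thirds across and two-thirds down within the crop:
x = 694 + 2 × 617.67 ≈ 1929; y = 76 + 2 × 809.67 ≈ 1695.

(1929, 1695)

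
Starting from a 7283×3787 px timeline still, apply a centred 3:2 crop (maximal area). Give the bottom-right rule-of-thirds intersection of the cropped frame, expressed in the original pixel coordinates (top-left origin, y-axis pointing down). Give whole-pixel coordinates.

(4588, 2525)

7283/3787 > 3/2, so the 3:2 crop keeps the full height 3787 and trims width to 3787 × 3/2 = 5680.50 px.
Left offset = (7283 − 5680.50)/2 = 801.25 px; top offset = 0.
Bottom-right is two-thirds across and two-thirds down within the crop:
x = 801.25 + 2 × 5680.50/3 ≈ 4588; y = 0.00 + 2 × 3787.00/3 ≈ 2525.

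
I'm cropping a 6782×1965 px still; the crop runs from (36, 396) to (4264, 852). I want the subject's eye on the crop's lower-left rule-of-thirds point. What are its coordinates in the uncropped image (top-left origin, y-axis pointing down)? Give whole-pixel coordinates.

Crop width = 4264 − 36 = 4228 px; one third is 1409.33 px.
Crop height = 852 − 396 = 456 px; one third is 152.00 px.
The lower-left point is one-third across and two-thirds down within the crop:
x = 36 + 1 × 1409.33 ≈ 1445; y = 396 + 2 × 152.00 ≈ 700.

x = 1445 px, y = 700 px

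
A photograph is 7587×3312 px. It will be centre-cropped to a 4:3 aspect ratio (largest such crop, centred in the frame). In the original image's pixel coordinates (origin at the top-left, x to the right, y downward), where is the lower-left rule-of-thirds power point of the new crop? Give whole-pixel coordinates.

x = 3058 px, y = 2208 px

7587/3312 > 4/3, so the 4:3 crop keeps the full height 3312 and trims width to 3312 × 4/3 = 4416.00 px.
Left offset = (7587 − 4416.00)/2 = 1585.50 px; top offset = 0.
Lower-left is one-third across and two-thirds down within the crop:
x = 1585.50 + 1 × 4416.00/3 ≈ 3058; y = 0.00 + 2 × 3312.00/3 ≈ 2208.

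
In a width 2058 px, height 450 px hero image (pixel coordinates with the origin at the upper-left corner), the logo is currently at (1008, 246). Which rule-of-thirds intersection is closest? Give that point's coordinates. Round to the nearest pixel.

x = 686 px, y = 300 px

Third lines: x ∈ {686, 1372}, y ∈ {150, 300}.
1008 is closer to x = 686; 246 is closer to y = 300.
So the nearest intersection is the lower-left power point.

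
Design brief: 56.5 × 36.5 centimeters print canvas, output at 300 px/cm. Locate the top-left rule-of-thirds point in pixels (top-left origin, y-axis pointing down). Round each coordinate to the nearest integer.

x = 5650 px, y = 3650 px

In pixels the canvas is 56.5 × 300 = 16950 wide and 36.5 × 300 = 10950 tall.
The top-left point is one-third across and one-third down:
x = 1 × 16950/3 ≈ 5650; y = 1 × 10950/3 ≈ 3650.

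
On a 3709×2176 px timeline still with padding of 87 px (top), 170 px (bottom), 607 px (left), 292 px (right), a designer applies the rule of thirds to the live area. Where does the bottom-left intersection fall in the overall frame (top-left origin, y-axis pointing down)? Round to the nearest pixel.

(1544, 1366)

Content width = 3709 − 607 − 292 = 2810 px; content height = 2176 − 87 − 170 = 1919 px.
Bottom-left is one-third across and two-thirds down within the live area.
x = 607 + 1 × 2810/3 = 607 + 936.67 ≈ 1544
y = 87 + 2 × 1919/3 = 87 + 1279.33 ≈ 1366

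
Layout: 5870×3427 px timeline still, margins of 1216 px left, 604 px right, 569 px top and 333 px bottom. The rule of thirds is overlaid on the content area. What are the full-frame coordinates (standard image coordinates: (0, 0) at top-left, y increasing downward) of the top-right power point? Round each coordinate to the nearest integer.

Content width = 5870 − 1216 − 604 = 4050 px; content height = 3427 − 569 − 333 = 2525 px.
Top-right is two-thirds across and one-third down within the content area.
x = 1216 + 2 × 4050/3 = 1216 + 2700.00 ≈ 3916
y = 569 + 1 × 2525/3 = 569 + 841.67 ≈ 1411

x = 3916 px, y = 1411 px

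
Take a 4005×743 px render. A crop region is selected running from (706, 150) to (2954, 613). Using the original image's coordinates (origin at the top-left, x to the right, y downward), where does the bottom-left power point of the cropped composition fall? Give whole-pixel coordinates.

(1455, 459)

Crop width = 2954 − 706 = 2248 px; one third is 749.33 px.
Crop height = 613 − 150 = 463 px; one third is 154.33 px.
The bottom-left point is one-third across and two-thirds down within the crop:
x = 706 + 1 × 749.33 ≈ 1455; y = 150 + 2 × 154.33 ≈ 459.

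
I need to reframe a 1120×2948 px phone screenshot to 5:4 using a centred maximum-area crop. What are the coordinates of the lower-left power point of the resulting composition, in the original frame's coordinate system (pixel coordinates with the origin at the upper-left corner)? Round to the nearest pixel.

(373, 1623)

1120/2948 < 5/4, so the 5:4 crop keeps the full width 1120 and trims height to 1120 × 4/5 = 896.00 px.
Top offset = (2948 − 896.00)/2 = 1026.00 px; left offset = 0.
Lower-left is one-third across and two-thirds down within the crop:
x = 0.00 + 1 × 1120.00/3 ≈ 373; y = 1026.00 + 2 × 896.00/3 ≈ 1623.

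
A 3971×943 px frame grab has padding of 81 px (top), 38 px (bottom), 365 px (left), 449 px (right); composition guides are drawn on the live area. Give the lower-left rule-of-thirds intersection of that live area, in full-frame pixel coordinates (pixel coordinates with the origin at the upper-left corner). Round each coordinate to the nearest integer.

Content width = 3971 − 365 − 449 = 3157 px; content height = 943 − 81 − 38 = 824 px.
Lower-left is one-third across and two-thirds down within the live area.
x = 365 + 1 × 3157/3 = 365 + 1052.33 ≈ 1417
y = 81 + 2 × 824/3 = 81 + 549.33 ≈ 630

x = 1417 px, y = 630 px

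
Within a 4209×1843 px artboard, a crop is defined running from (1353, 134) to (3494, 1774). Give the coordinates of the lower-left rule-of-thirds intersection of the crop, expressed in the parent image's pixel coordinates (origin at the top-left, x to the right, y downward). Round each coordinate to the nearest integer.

x = 2067 px, y = 1227 px

Crop width = 3494 − 1353 = 2141 px; one third is 713.67 px.
Crop height = 1774 − 134 = 1640 px; one third is 546.67 px.
The lower-left point is one-third across and two-thirds down within the crop:
x = 1353 + 1 × 713.67 ≈ 2067; y = 134 + 2 × 546.67 ≈ 1227.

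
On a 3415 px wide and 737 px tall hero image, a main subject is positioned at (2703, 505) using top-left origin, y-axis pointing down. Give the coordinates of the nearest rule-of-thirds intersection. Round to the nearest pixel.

Third lines: x ∈ {1138, 2277}, y ∈ {246, 491}.
2703 is closer to x = 2277; 505 is closer to y = 491.
So the nearest intersection is the lower-right power point.

x = 2277 px, y = 491 px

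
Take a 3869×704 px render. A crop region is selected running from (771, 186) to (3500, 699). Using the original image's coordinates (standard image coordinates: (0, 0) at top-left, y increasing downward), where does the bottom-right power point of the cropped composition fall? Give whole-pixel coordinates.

Crop width = 3500 − 771 = 2729 px; one third is 909.67 px.
Crop height = 699 − 186 = 513 px; one third is 171.00 px.
The bottom-right point is two-thirds across and two-thirds down within the crop:
x = 771 + 2 × 909.67 ≈ 2590; y = 186 + 2 × 171.00 ≈ 528.

x = 2590 px, y = 528 px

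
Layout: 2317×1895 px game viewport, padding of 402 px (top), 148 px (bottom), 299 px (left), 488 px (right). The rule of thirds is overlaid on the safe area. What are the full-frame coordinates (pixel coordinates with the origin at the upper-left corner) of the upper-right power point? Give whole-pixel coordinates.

Content width = 2317 − 299 − 488 = 1530 px; content height = 1895 − 402 − 148 = 1345 px.
Upper-right is two-thirds across and one-third down within the safe area.
x = 299 + 2 × 1530/3 = 299 + 1020.00 ≈ 1319
y = 402 + 1 × 1345/3 = 402 + 448.33 ≈ 850

(1319, 850)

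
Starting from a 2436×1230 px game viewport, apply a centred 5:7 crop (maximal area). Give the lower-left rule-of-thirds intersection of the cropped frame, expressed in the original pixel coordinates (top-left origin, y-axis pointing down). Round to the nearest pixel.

2436/1230 > 5/7, so the 5:7 crop keeps the full height 1230 and trims width to 1230 × 5/7 = 878.57 px.
Left offset = (2436 − 878.57)/2 = 778.71 px; top offset = 0.
Lower-left is one-third across and two-thirds down within the crop:
x = 778.71 + 1 × 878.57/3 ≈ 1072; y = 0.00 + 2 × 1230.00/3 ≈ 820.

(1072, 820)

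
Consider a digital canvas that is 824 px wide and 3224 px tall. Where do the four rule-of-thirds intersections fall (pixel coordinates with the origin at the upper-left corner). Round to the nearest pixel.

One third of 824 is 274.67; one third of 3224 is 1074.67.
Vertical third lines at x = 275 and x = 549; horizontal third lines at y = 1075 and y = 2149.

(275, 1075), (549, 1075), (275, 2149), (549, 2149)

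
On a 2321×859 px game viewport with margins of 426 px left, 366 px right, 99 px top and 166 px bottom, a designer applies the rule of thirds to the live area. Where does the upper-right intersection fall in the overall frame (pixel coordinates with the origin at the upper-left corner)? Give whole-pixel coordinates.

x = 1445 px, y = 297 px

Content width = 2321 − 426 − 366 = 1529 px; content height = 859 − 99 − 166 = 594 px.
Upper-right is two-thirds across and one-third down within the live area.
x = 426 + 2 × 1529/3 = 426 + 1019.33 ≈ 1445
y = 99 + 1 × 594/3 = 99 + 198.00 ≈ 297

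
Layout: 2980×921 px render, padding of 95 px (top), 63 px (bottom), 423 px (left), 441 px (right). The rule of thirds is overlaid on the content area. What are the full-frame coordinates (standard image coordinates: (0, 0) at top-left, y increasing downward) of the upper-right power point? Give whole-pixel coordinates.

(1834, 349)

Content width = 2980 − 423 − 441 = 2116 px; content height = 921 − 95 − 63 = 763 px.
Upper-right is two-thirds across and one-third down within the content area.
x = 423 + 2 × 2116/3 = 423 + 1410.67 ≈ 1834
y = 95 + 1 × 763/3 = 95 + 254.33 ≈ 349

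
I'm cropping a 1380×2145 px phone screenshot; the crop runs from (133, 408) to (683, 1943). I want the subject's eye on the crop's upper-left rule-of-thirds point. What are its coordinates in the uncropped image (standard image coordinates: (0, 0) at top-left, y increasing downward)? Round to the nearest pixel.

x = 316 px, y = 920 px

Crop width = 683 − 133 = 550 px; one third is 183.33 px.
Crop height = 1943 − 408 = 1535 px; one third is 511.67 px.
The upper-left point is one-third across and one-third down within the crop:
x = 133 + 1 × 183.33 ≈ 316; y = 408 + 1 × 511.67 ≈ 920.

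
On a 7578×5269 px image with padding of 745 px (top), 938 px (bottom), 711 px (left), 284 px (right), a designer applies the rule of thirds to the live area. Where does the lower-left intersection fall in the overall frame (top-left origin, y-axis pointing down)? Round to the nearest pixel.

x = 2905 px, y = 3136 px

Content width = 7578 − 711 − 284 = 6583 px; content height = 5269 − 745 − 938 = 3586 px.
Lower-left is one-third across and two-thirds down within the live area.
x = 711 + 1 × 6583/3 = 711 + 2194.33 ≈ 2905
y = 745 + 2 × 3586/3 = 745 + 2390.67 ≈ 3136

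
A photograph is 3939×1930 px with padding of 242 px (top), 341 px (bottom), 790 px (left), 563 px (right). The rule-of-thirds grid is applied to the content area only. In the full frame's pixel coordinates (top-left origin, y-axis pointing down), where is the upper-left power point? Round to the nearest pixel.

(1652, 691)

Content width = 3939 − 790 − 563 = 2586 px; content height = 1930 − 242 − 341 = 1347 px.
Upper-left is one-third across and one-third down within the content area.
x = 790 + 1 × 2586/3 = 790 + 862.00 ≈ 1652
y = 242 + 1 × 1347/3 = 242 + 449.00 ≈ 691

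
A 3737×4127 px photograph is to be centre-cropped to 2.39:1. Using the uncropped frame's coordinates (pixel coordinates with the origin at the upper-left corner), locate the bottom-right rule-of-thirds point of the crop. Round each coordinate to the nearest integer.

3737/4127 < 2.39/1, so the 2.39:1 crop keeps the full width 3737 and trims height to 3737 × 1/2.39 = 1563.60 px.
Top offset = (4127 − 1563.60)/2 = 1281.70 px; left offset = 0.
Bottom-right is two-thirds across and two-thirds down within the crop:
x = 0.00 + 2 × 3737.00/3 ≈ 2491; y = 1281.70 + 2 × 1563.60/3 ≈ 2324.

(2491, 2324)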